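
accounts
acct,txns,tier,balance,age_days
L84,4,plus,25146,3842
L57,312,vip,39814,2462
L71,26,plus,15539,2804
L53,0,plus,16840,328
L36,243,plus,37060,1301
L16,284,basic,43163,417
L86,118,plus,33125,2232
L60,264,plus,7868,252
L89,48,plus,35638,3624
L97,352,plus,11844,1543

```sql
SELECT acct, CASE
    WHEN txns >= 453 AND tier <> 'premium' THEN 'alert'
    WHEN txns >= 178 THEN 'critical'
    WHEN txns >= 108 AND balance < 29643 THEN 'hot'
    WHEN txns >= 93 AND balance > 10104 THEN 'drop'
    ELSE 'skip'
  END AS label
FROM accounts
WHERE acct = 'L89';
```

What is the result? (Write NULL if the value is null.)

acct = L89: txns=48, tier=plus, balance=35638, age_days=3624.
txns >= 453 AND tier <> 'premium' → false
txns >= 178 → false
txns >= 108 AND balance < 29643 → false
txns >= 93 AND balance > 10104 → false
No prior WHEN matched → ELSE → skip

skip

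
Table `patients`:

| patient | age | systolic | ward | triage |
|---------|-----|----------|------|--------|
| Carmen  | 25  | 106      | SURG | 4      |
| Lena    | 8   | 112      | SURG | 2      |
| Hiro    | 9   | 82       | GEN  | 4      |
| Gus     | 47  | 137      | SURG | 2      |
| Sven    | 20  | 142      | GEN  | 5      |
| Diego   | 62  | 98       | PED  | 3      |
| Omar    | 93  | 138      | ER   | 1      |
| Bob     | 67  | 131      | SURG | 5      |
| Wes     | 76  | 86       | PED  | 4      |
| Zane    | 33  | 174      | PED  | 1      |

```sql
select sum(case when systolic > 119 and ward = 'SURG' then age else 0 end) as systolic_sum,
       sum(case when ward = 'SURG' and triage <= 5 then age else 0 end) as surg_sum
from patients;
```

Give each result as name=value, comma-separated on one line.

[systolic_sum: systolic > 119 and ward = 'SURG']
patient=Carmen: ✗
patient=Lena: ✗
patient=Hiro: ✗
patient=Gus: ✓ → 47
patient=Sven: ✗
patient=Diego: ✗
patient=Omar: ✗
patient=Bob: ✓ → 67
patient=Wes: ✗
patient=Zane: ✗
systolic_sum = 47 + 67 = 114
—
[surg_sum: ward = 'SURG' and triage <= 5]
patient=Carmen: ✓ → 25
patient=Lena: ✓ → 8
patient=Hiro: ✗
patient=Gus: ✓ → 47
patient=Sven: ✗
patient=Diego: ✗
patient=Omar: ✗
patient=Bob: ✓ → 67
patient=Wes: ✗
patient=Zane: ✗
surg_sum = 25 + 8 + 47 + 67 = 147

systolic_sum=114, surg_sum=147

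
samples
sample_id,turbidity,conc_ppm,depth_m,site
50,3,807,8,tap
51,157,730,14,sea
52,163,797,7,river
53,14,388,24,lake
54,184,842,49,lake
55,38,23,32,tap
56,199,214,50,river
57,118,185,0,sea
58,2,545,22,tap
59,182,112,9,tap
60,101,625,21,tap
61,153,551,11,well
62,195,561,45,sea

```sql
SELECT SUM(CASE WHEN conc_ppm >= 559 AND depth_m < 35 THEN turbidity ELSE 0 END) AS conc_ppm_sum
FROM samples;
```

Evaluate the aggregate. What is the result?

sample_id=50: ✓ → 3
sample_id=51: ✓ → 157
sample_id=52: ✓ → 163
sample_id=53: ✗
sample_id=54: ✗
sample_id=55: ✗
sample_id=56: ✗
sample_id=57: ✗
sample_id=58: ✗
sample_id=59: ✗
sample_id=60: ✓ → 101
sample_id=61: ✗
sample_id=62: ✗
conc_ppm_sum = 3 + 157 + 163 + 101 = 424

424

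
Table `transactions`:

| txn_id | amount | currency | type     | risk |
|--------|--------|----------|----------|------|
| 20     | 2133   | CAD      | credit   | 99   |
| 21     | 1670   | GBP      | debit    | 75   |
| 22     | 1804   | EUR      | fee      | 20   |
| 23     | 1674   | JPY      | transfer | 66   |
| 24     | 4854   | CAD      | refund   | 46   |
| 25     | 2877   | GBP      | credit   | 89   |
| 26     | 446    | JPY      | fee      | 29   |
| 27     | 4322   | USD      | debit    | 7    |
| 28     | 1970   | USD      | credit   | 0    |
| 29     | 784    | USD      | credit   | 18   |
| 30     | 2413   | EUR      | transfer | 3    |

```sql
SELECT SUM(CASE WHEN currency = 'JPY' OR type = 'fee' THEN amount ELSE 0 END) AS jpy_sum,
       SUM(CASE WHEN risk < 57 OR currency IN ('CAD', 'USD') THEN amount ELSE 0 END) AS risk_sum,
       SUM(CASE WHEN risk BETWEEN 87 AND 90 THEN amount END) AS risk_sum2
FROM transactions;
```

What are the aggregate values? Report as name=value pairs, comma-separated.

jpy_sum=3924, risk_sum=18726, risk_sum2=2877

[jpy_sum: currency = 'JPY' OR type = 'fee']
txn_id=20: ✗
txn_id=21: ✗
txn_id=22: ✓ → 1804
txn_id=23: ✓ → 1674
txn_id=24: ✗
txn_id=25: ✗
txn_id=26: ✓ → 446
txn_id=27: ✗
txn_id=28: ✗
txn_id=29: ✗
txn_id=30: ✗
jpy_sum = 1804 + 1674 + 446 = 3924
—
[risk_sum: risk < 57 OR currency IN ('CAD', 'USD')]
txn_id=20: ✓ → 2133
txn_id=21: ✗
txn_id=22: ✓ → 1804
txn_id=23: ✗
txn_id=24: ✓ → 4854
txn_id=25: ✗
txn_id=26: ✓ → 446
txn_id=27: ✓ → 4322
txn_id=28: ✓ → 1970
txn_id=29: ✓ → 784
txn_id=30: ✓ → 2413
risk_sum = 2133 + 1804 + 4854 + 446 + 4322 + 1970 + 784 + 2413 = 18726
—
[risk_sum2: risk BETWEEN 87 AND 90]
txn_id=20: ✗
txn_id=21: ✗
txn_id=22: ✗
txn_id=23: ✗
txn_id=24: ✗
txn_id=25: ✓ → 2877
txn_id=26: ✗
txn_id=27: ✗
txn_id=28: ✗
txn_id=29: ✗
txn_id=30: ✗
risk_sum2 = 2877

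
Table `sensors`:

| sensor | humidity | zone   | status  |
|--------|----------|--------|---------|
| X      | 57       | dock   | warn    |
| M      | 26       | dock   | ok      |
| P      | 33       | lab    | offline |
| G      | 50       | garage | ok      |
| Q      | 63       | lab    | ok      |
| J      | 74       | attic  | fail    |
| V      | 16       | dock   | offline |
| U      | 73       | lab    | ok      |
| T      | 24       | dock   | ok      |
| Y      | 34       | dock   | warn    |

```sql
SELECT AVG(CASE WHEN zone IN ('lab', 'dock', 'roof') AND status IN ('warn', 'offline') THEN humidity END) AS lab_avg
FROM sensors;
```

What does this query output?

35

sensor=X: ✓ → 57
sensor=M: ✗
sensor=P: ✓ → 33
sensor=G: ✗
sensor=Q: ✗
sensor=J: ✗
sensor=V: ✓ → 16
sensor=U: ✗
sensor=T: ✗
sensor=Y: ✓ → 34
lab_avg = (57 + 33 + 16 + 34) / 4 = 35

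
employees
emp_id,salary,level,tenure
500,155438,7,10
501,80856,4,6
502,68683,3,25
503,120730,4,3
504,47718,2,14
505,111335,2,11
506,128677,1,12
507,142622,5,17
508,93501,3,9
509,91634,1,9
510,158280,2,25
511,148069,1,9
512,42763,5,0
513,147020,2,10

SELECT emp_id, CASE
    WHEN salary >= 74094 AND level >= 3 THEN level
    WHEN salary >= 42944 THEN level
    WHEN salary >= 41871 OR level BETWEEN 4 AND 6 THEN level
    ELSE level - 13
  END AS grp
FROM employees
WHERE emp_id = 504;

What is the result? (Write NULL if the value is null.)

2

emp_id = 504: salary=47718, level=2, tenure=14.
salary >= 74094 AND level >= 3 → false
salary >= 42944 → true → 2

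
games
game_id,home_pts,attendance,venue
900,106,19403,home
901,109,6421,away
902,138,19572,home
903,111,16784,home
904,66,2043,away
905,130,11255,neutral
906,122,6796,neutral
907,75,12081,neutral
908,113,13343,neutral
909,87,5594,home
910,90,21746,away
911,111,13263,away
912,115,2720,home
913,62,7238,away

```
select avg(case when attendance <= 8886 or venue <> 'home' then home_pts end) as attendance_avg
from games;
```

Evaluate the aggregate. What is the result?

game_id=900: ✗
game_id=901: ✓ → 109
game_id=902: ✗
game_id=903: ✗
game_id=904: ✓ → 66
game_id=905: ✓ → 130
game_id=906: ✓ → 122
game_id=907: ✓ → 75
game_id=908: ✓ → 113
game_id=909: ✓ → 87
game_id=910: ✓ → 90
game_id=911: ✓ → 111
game_id=912: ✓ → 115
game_id=913: ✓ → 62
attendance_avg = (109 + 66 + 130 + 122 + 75 + 113 + 87 + 90 + 111 + 115 + 62) / 11 = 98.1818181818

98.1818181818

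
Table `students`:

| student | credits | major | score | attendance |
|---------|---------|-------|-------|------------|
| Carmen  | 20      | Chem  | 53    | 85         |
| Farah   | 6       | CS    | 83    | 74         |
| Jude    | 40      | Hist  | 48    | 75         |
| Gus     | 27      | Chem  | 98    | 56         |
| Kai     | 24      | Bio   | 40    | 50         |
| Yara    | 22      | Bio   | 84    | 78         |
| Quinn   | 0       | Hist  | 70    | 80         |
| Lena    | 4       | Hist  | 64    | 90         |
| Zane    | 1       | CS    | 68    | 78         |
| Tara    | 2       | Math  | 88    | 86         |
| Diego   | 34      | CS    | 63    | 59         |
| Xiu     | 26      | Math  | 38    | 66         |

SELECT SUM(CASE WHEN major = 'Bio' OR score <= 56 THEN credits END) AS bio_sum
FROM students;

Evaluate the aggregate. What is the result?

student=Carmen: ✓ → 20
student=Farah: ✗
student=Jude: ✓ → 40
student=Gus: ✗
student=Kai: ✓ → 24
student=Yara: ✓ → 22
student=Quinn: ✗
student=Lena: ✗
student=Zane: ✗
student=Tara: ✗
student=Diego: ✗
student=Xiu: ✓ → 26
bio_sum = 20 + 40 + 24 + 22 + 26 = 132

132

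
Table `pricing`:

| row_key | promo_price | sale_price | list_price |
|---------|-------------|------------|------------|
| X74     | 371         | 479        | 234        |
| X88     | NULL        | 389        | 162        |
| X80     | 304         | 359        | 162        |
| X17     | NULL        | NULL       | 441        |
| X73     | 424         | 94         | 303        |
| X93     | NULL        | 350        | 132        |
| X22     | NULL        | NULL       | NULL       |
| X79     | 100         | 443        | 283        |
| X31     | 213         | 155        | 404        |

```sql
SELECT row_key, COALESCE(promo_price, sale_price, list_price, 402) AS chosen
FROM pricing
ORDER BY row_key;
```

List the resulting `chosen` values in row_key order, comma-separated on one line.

441, 402, 213, 424, 371, 100, 304, 389, 350

row_key=X17: promo_price=NULL, sale_price=NULL, list_price=441 → 441
row_key=X22: promo_price=NULL, sale_price=NULL, list_price=NULL, → literal 402 → 402
row_key=X31: promo_price=213 → 213
row_key=X73: promo_price=424 → 424
row_key=X74: promo_price=371 → 371
row_key=X79: promo_price=100 → 100
row_key=X80: promo_price=304 → 304
row_key=X88: promo_price=NULL, sale_price=389 → 389
row_key=X93: promo_price=NULL, sale_price=350 → 350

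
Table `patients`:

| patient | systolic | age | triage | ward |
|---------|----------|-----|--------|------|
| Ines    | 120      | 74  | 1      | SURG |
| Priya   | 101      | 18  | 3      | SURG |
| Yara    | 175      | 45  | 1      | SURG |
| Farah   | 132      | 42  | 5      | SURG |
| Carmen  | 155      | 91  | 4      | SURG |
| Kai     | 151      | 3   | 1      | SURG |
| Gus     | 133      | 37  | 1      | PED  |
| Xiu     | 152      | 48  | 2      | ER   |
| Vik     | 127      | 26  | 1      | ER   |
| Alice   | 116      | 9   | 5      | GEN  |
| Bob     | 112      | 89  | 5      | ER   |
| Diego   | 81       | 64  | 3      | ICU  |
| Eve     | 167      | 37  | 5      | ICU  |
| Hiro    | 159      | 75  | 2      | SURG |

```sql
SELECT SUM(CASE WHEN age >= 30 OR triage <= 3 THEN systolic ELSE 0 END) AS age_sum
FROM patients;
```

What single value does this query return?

1765

patient=Ines: ✓ → 120
patient=Priya: ✓ → 101
patient=Yara: ✓ → 175
patient=Farah: ✓ → 132
patient=Carmen: ✓ → 155
patient=Kai: ✓ → 151
patient=Gus: ✓ → 133
patient=Xiu: ✓ → 152
patient=Vik: ✓ → 127
patient=Alice: ✗
patient=Bob: ✓ → 112
patient=Diego: ✓ → 81
patient=Eve: ✓ → 167
patient=Hiro: ✓ → 159
age_sum = 120 + 101 + 175 + 132 + 155 + 151 + 133 + 152 + 127 + 112 + 81 + 167 + 159 = 1765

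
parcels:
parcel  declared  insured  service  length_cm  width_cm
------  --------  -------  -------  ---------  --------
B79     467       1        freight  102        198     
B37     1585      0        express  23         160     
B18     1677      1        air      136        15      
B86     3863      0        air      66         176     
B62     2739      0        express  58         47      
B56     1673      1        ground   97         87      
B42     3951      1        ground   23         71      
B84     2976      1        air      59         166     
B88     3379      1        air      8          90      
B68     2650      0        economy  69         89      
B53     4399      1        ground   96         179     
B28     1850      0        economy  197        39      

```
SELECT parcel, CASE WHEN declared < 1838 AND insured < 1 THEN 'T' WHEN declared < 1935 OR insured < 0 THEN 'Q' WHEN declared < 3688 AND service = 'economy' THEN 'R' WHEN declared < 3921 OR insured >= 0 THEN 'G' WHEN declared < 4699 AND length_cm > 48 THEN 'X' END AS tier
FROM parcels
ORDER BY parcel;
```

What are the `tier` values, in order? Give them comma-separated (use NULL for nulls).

parcel=B18: declared < 1935 OR insured < 0 → Q
parcel=B28: declared < 1935 OR insured < 0 → Q
parcel=B37: declared < 1838 AND insured < 1 → T
parcel=B42: declared < 3921 OR insured >= 0 → G
parcel=B53: declared < 3921 OR insured >= 0 → G
parcel=B56: declared < 1935 OR insured < 0 → Q
parcel=B62: declared < 3921 OR insured >= 0 → G
parcel=B68: declared < 3688 AND service = 'economy' → R
parcel=B79: declared < 1935 OR insured < 0 → Q
parcel=B84: declared < 3921 OR insured >= 0 → G
parcel=B86: declared < 3921 OR insured >= 0 → G
parcel=B88: declared < 3921 OR insured >= 0 → G

Q, Q, T, G, G, Q, G, R, Q, G, G, G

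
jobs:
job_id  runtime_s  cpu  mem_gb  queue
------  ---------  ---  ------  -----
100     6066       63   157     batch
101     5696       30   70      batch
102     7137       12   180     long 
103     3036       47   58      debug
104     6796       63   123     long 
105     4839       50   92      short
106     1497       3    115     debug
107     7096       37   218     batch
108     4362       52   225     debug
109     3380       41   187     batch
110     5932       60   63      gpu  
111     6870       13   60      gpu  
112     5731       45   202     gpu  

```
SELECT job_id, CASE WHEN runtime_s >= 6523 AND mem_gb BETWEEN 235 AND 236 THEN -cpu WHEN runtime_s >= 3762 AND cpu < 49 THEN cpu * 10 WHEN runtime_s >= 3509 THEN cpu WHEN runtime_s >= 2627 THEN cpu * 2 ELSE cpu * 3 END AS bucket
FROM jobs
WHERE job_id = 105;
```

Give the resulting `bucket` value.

job_id = 105: runtime_s=4839, cpu=50, mem_gb=92, queue=short.
runtime_s >= 6523 AND mem_gb BETWEEN 235 AND 236 → false
runtime_s >= 3762 AND cpu < 49 → false
runtime_s >= 3509 → true → 50

50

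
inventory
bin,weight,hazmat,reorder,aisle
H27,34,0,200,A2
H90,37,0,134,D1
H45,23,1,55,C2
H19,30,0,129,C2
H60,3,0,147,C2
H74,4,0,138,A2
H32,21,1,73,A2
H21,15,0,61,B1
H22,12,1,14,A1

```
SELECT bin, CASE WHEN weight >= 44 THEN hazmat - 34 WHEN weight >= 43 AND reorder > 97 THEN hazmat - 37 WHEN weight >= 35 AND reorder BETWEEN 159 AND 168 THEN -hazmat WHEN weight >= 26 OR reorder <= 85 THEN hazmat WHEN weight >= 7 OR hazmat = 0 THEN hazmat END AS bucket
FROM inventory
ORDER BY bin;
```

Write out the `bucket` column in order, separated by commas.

0, 0, 1, 0, 1, 1, 0, 0, 0

bin=H19: weight >= 26 OR reorder <= 85 → 0
bin=H21: weight >= 26 OR reorder <= 85 → 0
bin=H22: weight >= 26 OR reorder <= 85 → 1
bin=H27: weight >= 26 OR reorder <= 85 → 0
bin=H32: weight >= 26 OR reorder <= 85 → 1
bin=H45: weight >= 26 OR reorder <= 85 → 1
bin=H60: weight >= 7 OR hazmat = 0 → 0
bin=H74: weight >= 7 OR hazmat = 0 → 0
bin=H90: weight >= 26 OR reorder <= 85 → 0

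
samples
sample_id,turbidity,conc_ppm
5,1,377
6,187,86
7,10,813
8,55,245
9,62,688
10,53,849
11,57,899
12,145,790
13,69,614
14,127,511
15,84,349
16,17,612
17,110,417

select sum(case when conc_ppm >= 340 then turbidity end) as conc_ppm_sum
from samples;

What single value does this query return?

sample_id=5: ✓ → 1
sample_id=6: ✗
sample_id=7: ✓ → 10
sample_id=8: ✗
sample_id=9: ✓ → 62
sample_id=10: ✓ → 53
sample_id=11: ✓ → 57
sample_id=12: ✓ → 145
sample_id=13: ✓ → 69
sample_id=14: ✓ → 127
sample_id=15: ✓ → 84
sample_id=16: ✓ → 17
sample_id=17: ✓ → 110
conc_ppm_sum = 1 + 10 + 62 + 53 + 57 + 145 + 69 + 127 + 84 + 17 + 110 = 735

735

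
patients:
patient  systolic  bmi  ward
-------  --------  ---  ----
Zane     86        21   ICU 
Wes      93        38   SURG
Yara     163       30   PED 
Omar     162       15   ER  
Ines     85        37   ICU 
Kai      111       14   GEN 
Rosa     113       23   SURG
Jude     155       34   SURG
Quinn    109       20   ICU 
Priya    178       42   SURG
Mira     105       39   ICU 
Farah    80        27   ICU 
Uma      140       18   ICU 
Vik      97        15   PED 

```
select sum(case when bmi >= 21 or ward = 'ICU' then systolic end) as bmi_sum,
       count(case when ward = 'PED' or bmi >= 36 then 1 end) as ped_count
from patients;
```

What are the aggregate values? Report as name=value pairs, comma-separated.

[bmi_sum: bmi >= 21 or ward = 'ICU']
patient=Zane: ✓ → 86
patient=Wes: ✓ → 93
patient=Yara: ✓ → 163
patient=Omar: ✗
patient=Ines: ✓ → 85
patient=Kai: ✗
patient=Rosa: ✓ → 113
patient=Jude: ✓ → 155
patient=Quinn: ✓ → 109
patient=Priya: ✓ → 178
patient=Mira: ✓ → 105
patient=Farah: ✓ → 80
patient=Uma: ✓ → 140
patient=Vik: ✗
bmi_sum = 86 + 93 + 163 + 85 + 113 + 155 + 109 + 178 + 105 + 80 + 140 = 1307
—
[ped_count: ward = 'PED' or bmi >= 36]
patient=Zane: ✗
patient=Wes: ✓ → 1
patient=Yara: ✓ → 1
patient=Omar: ✗
patient=Ines: ✓ → 1
patient=Kai: ✗
patient=Rosa: ✗
patient=Jude: ✗
patient=Quinn: ✗
patient=Priya: ✓ → 1
patient=Mira: ✓ → 1
patient=Farah: ✗
patient=Uma: ✗
patient=Vik: ✓ → 1
ped_count = COUNT(1, 1, 1, 1, 1, 1) = 6

bmi_sum=1307, ped_count=6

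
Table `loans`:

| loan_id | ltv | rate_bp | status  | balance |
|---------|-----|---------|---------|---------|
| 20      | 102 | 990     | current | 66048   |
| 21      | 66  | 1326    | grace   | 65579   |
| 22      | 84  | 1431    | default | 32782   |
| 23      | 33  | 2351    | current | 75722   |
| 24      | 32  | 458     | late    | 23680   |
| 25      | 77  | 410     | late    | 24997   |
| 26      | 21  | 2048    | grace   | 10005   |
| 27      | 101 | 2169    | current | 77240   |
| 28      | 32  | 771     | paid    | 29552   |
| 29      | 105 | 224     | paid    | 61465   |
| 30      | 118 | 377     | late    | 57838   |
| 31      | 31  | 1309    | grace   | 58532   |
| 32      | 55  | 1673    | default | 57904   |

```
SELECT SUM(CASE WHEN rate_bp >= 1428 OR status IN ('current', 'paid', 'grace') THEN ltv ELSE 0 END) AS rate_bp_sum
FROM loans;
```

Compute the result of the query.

630

loan_id=20: ✓ → 102
loan_id=21: ✓ → 66
loan_id=22: ✓ → 84
loan_id=23: ✓ → 33
loan_id=24: ✗
loan_id=25: ✗
loan_id=26: ✓ → 21
loan_id=27: ✓ → 101
loan_id=28: ✓ → 32
loan_id=29: ✓ → 105
loan_id=30: ✗
loan_id=31: ✓ → 31
loan_id=32: ✓ → 55
rate_bp_sum = 102 + 66 + 84 + 33 + 21 + 101 + 32 + 105 + 31 + 55 = 630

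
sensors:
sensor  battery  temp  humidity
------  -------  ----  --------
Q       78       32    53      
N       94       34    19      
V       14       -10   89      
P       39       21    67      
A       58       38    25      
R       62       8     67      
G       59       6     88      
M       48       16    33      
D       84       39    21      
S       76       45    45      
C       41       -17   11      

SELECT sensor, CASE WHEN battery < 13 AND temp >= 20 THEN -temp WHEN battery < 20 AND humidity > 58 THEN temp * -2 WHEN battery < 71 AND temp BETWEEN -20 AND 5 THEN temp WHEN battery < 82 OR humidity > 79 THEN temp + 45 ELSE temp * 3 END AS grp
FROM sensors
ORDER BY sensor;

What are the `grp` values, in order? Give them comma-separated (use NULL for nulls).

sensor=A: battery < 82 OR humidity > 79 → 83
sensor=C: battery < 71 AND temp BETWEEN -20 AND 5 → -17
sensor=D: ELSE → 117
sensor=G: battery < 82 OR humidity > 79 → 51
sensor=M: battery < 82 OR humidity > 79 → 61
sensor=N: ELSE → 102
sensor=P: battery < 82 OR humidity > 79 → 66
sensor=Q: battery < 82 OR humidity > 79 → 77
sensor=R: battery < 82 OR humidity > 79 → 53
sensor=S: battery < 82 OR humidity > 79 → 90
sensor=V: battery < 20 AND humidity > 58 → 20

83, -17, 117, 51, 61, 102, 66, 77, 53, 90, 20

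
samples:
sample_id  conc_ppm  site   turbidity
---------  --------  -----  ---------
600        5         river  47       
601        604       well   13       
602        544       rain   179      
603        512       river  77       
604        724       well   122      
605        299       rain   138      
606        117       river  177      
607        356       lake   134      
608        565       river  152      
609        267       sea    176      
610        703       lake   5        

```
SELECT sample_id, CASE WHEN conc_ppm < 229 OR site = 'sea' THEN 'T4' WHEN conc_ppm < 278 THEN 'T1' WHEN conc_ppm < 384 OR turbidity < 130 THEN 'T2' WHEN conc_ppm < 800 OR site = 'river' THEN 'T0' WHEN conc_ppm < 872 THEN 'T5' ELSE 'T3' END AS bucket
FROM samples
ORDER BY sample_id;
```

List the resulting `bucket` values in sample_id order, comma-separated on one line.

T4, T2, T0, T2, T2, T2, T4, T2, T0, T4, T2

sample_id=600: conc_ppm < 229 OR site = 'sea' → T4
sample_id=601: conc_ppm < 384 OR turbidity < 130 → T2
sample_id=602: conc_ppm < 800 OR site = 'river' → T0
sample_id=603: conc_ppm < 384 OR turbidity < 130 → T2
sample_id=604: conc_ppm < 384 OR turbidity < 130 → T2
sample_id=605: conc_ppm < 384 OR turbidity < 130 → T2
sample_id=606: conc_ppm < 229 OR site = 'sea' → T4
sample_id=607: conc_ppm < 384 OR turbidity < 130 → T2
sample_id=608: conc_ppm < 800 OR site = 'river' → T0
sample_id=609: conc_ppm < 229 OR site = 'sea' → T4
sample_id=610: conc_ppm < 384 OR turbidity < 130 → T2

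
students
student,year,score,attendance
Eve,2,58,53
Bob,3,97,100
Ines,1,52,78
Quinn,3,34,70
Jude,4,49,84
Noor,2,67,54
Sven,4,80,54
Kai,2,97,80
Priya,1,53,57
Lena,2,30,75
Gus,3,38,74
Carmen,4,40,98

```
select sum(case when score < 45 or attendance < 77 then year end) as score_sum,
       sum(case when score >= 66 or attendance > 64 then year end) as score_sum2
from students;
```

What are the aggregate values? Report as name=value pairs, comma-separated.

score_sum=21, score_sum2=28

[score_sum: score < 45 or attendance < 77]
student=Eve: ✓ → 2
student=Bob: ✗
student=Ines: ✗
student=Quinn: ✓ → 3
student=Jude: ✗
student=Noor: ✓ → 2
student=Sven: ✓ → 4
student=Kai: ✗
student=Priya: ✓ → 1
student=Lena: ✓ → 2
student=Gus: ✓ → 3
student=Carmen: ✓ → 4
score_sum = 2 + 3 + 2 + 4 + 1 + 2 + 3 + 4 = 21
—
[score_sum2: score >= 66 or attendance > 64]
student=Eve: ✗
student=Bob: ✓ → 3
student=Ines: ✓ → 1
student=Quinn: ✓ → 3
student=Jude: ✓ → 4
student=Noor: ✓ → 2
student=Sven: ✓ → 4
student=Kai: ✓ → 2
student=Priya: ✗
student=Lena: ✓ → 2
student=Gus: ✓ → 3
student=Carmen: ✓ → 4
score_sum2 = 3 + 1 + 3 + 4 + 2 + 4 + 2 + 2 + 3 + 4 = 28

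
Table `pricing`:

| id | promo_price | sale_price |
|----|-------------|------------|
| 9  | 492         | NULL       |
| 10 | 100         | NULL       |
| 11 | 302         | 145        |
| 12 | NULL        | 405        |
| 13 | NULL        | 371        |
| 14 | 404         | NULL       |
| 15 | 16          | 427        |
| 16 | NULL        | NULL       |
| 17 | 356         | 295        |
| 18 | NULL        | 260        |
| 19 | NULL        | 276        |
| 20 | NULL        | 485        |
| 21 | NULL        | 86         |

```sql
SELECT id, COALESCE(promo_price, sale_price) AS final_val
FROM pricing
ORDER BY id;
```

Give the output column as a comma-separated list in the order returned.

492, 100, 302, 405, 371, 404, 16, NULL, 356, 260, 276, 485, 86

id=9: promo_price=492 → 492
id=10: promo_price=100 → 100
id=11: promo_price=302 → 302
id=12: promo_price=NULL, sale_price=405 → 405
id=13: promo_price=NULL, sale_price=371 → 371
id=14: promo_price=404 → 404
id=15: promo_price=16 → 16
id=16: promo_price=NULL, sale_price=NULL (all NULL) → NULL
id=17: promo_price=356 → 356
id=18: promo_price=NULL, sale_price=260 → 260
id=19: promo_price=NULL, sale_price=276 → 276
id=20: promo_price=NULL, sale_price=485 → 485
id=21: promo_price=NULL, sale_price=86 → 86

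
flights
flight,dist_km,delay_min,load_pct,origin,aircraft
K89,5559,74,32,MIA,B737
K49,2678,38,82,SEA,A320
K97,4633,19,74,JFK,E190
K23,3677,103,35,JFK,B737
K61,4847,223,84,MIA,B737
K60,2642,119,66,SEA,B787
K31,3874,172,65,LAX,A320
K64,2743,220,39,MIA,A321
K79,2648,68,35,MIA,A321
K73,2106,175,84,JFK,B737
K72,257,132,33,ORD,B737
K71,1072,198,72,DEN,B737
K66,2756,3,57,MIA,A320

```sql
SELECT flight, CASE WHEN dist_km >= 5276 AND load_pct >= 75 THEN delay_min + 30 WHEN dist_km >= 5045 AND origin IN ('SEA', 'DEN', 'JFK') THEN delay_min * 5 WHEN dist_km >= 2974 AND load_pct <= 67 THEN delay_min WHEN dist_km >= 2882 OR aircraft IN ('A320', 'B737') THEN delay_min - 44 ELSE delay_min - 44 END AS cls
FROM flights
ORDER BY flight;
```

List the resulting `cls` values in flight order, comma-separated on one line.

flight=K23: dist_km >= 2974 AND load_pct <= 67 → 103
flight=K31: dist_km >= 2974 AND load_pct <= 67 → 172
flight=K49: dist_km >= 2882 OR aircraft IN ('A320', 'B737') → -6
flight=K60: ELSE → 75
flight=K61: dist_km >= 2882 OR aircraft IN ('A320', 'B737') → 179
flight=K64: ELSE → 176
flight=K66: dist_km >= 2882 OR aircraft IN ('A320', 'B737') → -41
flight=K71: dist_km >= 2882 OR aircraft IN ('A320', 'B737') → 154
flight=K72: dist_km >= 2882 OR aircraft IN ('A320', 'B737') → 88
flight=K73: dist_km >= 2882 OR aircraft IN ('A320', 'B737') → 131
flight=K79: ELSE → 24
flight=K89: dist_km >= 2974 AND load_pct <= 67 → 74
flight=K97: dist_km >= 2882 OR aircraft IN ('A320', 'B737') → -25

103, 172, -6, 75, 179, 176, -41, 154, 88, 131, 24, 74, -25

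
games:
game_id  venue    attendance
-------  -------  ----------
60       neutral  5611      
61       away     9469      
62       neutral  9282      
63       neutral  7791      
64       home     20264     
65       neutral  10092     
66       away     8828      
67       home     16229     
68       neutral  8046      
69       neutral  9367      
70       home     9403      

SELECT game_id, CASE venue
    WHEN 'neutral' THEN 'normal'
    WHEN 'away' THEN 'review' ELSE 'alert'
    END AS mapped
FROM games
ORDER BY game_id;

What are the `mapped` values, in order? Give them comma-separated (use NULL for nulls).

normal, review, normal, normal, alert, normal, review, alert, normal, normal, alert

game_id=60: venue='neutral' → normal
game_id=61: venue='away' → review
game_id=62: venue='neutral' → normal
game_id=63: venue='neutral' → normal
game_id=64: ELSE → alert
game_id=65: venue='neutral' → normal
game_id=66: venue='away' → review
game_id=67: ELSE → alert
game_id=68: venue='neutral' → normal
game_id=69: venue='neutral' → normal
game_id=70: ELSE → alert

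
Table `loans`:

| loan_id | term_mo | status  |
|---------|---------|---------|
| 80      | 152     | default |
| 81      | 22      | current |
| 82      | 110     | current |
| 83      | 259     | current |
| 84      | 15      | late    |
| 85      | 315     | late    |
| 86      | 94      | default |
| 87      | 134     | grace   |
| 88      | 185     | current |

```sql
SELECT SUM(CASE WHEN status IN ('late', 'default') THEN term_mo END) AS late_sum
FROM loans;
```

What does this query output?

576

loan_id=80: ✓ → 152
loan_id=81: ✗
loan_id=82: ✗
loan_id=83: ✗
loan_id=84: ✓ → 15
loan_id=85: ✓ → 315
loan_id=86: ✓ → 94
loan_id=87: ✗
loan_id=88: ✗
late_sum = 152 + 15 + 315 + 94 = 576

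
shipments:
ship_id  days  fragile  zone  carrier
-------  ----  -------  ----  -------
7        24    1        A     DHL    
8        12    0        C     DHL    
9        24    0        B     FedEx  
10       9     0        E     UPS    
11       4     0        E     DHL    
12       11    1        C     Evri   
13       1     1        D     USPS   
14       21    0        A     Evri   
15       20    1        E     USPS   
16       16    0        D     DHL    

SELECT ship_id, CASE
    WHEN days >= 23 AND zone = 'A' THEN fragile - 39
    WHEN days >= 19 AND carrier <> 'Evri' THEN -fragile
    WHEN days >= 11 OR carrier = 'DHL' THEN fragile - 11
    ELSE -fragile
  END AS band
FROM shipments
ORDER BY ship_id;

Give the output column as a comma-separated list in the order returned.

ship_id=7: days >= 23 AND zone = 'A' → -38
ship_id=8: days >= 11 OR carrier = 'DHL' → -11
ship_id=9: days >= 19 AND carrier <> 'Evri' → 0
ship_id=10: ELSE → 0
ship_id=11: days >= 11 OR carrier = 'DHL' → -11
ship_id=12: days >= 11 OR carrier = 'DHL' → -10
ship_id=13: ELSE → -1
ship_id=14: days >= 11 OR carrier = 'DHL' → -11
ship_id=15: days >= 19 AND carrier <> 'Evri' → -1
ship_id=16: days >= 11 OR carrier = 'DHL' → -11

-38, -11, 0, 0, -11, -10, -1, -11, -1, -11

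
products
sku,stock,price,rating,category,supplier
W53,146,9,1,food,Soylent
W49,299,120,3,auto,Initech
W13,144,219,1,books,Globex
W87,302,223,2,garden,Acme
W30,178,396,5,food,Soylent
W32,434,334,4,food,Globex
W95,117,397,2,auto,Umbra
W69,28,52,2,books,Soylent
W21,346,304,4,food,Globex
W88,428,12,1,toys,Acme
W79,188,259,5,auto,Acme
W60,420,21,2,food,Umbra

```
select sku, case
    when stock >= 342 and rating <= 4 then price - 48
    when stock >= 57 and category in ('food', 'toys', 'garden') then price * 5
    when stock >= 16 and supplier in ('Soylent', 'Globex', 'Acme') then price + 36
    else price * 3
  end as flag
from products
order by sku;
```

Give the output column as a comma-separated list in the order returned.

255, 256, 1980, 286, 360, 45, -27, 88, 295, 1115, -36, 1191

sku=W13: stock >= 16 and supplier in ('Soylent', 'Globex', 'Acme') → 255
sku=W21: stock >= 342 and rating <= 4 → 256
sku=W30: stock >= 57 and category in ('food', 'toys', 'garden') → 1980
sku=W32: stock >= 342 and rating <= 4 → 286
sku=W49: ELSE → 360
sku=W53: stock >= 57 and category in ('food', 'toys', 'garden') → 45
sku=W60: stock >= 342 and rating <= 4 → -27
sku=W69: stock >= 16 and supplier in ('Soylent', 'Globex', 'Acme') → 88
sku=W79: stock >= 16 and supplier in ('Soylent', 'Globex', 'Acme') → 295
sku=W87: stock >= 57 and category in ('food', 'toys', 'garden') → 1115
sku=W88: stock >= 342 and rating <= 4 → -36
sku=W95: ELSE → 1191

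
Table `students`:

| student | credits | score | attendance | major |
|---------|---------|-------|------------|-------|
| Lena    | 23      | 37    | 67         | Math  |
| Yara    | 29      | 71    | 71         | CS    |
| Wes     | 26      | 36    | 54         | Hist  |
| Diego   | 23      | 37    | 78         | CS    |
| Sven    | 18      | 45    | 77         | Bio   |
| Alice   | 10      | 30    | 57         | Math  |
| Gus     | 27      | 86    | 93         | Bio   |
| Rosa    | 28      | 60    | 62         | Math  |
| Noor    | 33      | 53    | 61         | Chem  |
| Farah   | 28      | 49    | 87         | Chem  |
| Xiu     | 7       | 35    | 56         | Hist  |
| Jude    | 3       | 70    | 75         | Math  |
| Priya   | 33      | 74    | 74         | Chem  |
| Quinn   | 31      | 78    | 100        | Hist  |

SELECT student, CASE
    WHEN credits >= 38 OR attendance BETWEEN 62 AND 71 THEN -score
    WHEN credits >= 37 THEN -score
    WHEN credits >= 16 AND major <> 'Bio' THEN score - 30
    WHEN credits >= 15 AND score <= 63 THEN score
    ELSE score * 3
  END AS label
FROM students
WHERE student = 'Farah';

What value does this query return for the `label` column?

19

student = Farah: credits=28, score=49, attendance=87, major=Chem.
credits >= 38 OR attendance BETWEEN 62 AND 71 → false
credits >= 37 → false
credits >= 16 AND major <> 'Bio' → true → 19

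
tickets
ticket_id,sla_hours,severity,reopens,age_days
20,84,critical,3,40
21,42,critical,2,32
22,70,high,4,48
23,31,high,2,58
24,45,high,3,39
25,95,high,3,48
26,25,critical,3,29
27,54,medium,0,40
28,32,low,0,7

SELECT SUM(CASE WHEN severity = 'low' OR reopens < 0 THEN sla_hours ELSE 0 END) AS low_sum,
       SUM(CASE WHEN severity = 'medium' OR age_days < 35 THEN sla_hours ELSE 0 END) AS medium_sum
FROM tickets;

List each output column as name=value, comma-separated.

[low_sum: severity = 'low' OR reopens < 0]
ticket_id=20: ✗
ticket_id=21: ✗
ticket_id=22: ✗
ticket_id=23: ✗
ticket_id=24: ✗
ticket_id=25: ✗
ticket_id=26: ✗
ticket_id=27: ✗
ticket_id=28: ✓ → 32
low_sum = 32
—
[medium_sum: severity = 'medium' OR age_days < 35]
ticket_id=20: ✗
ticket_id=21: ✓ → 42
ticket_id=22: ✗
ticket_id=23: ✗
ticket_id=24: ✗
ticket_id=25: ✗
ticket_id=26: ✓ → 25
ticket_id=27: ✓ → 54
ticket_id=28: ✓ → 32
medium_sum = 42 + 25 + 54 + 32 = 153

low_sum=32, medium_sum=153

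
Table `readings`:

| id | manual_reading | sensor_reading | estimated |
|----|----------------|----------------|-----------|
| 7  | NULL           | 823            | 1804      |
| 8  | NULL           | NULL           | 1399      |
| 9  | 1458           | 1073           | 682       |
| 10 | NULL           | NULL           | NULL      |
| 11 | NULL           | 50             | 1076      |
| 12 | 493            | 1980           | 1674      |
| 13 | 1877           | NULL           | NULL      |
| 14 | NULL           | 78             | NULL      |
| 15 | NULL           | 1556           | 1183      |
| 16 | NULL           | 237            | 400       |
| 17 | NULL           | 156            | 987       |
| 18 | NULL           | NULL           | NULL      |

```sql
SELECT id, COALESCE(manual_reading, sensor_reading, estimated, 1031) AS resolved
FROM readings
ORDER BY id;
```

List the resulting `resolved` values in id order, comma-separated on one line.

823, 1399, 1458, 1031, 50, 493, 1877, 78, 1556, 237, 156, 1031

id=7: manual_reading=NULL, sensor_reading=823 → 823
id=8: manual_reading=NULL, sensor_reading=NULL, estimated=1399 → 1399
id=9: manual_reading=1458 → 1458
id=10: manual_reading=NULL, sensor_reading=NULL, estimated=NULL, → literal 1031 → 1031
id=11: manual_reading=NULL, sensor_reading=50 → 50
id=12: manual_reading=493 → 493
id=13: manual_reading=1877 → 1877
id=14: manual_reading=NULL, sensor_reading=78 → 78
id=15: manual_reading=NULL, sensor_reading=1556 → 1556
id=16: manual_reading=NULL, sensor_reading=237 → 237
id=17: manual_reading=NULL, sensor_reading=156 → 156
id=18: manual_reading=NULL, sensor_reading=NULL, estimated=NULL, → literal 1031 → 1031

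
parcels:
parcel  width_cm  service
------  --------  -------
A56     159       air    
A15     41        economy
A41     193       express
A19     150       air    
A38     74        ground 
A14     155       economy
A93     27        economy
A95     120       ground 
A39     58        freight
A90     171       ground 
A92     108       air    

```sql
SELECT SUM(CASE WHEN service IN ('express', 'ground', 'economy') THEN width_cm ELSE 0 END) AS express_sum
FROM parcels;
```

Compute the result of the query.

parcel=A56: ✗
parcel=A15: ✓ → 41
parcel=A41: ✓ → 193
parcel=A19: ✗
parcel=A38: ✓ → 74
parcel=A14: ✓ → 155
parcel=A93: ✓ → 27
parcel=A95: ✓ → 120
parcel=A39: ✗
parcel=A90: ✓ → 171
parcel=A92: ✗
express_sum = 41 + 193 + 74 + 155 + 27 + 120 + 171 = 781

781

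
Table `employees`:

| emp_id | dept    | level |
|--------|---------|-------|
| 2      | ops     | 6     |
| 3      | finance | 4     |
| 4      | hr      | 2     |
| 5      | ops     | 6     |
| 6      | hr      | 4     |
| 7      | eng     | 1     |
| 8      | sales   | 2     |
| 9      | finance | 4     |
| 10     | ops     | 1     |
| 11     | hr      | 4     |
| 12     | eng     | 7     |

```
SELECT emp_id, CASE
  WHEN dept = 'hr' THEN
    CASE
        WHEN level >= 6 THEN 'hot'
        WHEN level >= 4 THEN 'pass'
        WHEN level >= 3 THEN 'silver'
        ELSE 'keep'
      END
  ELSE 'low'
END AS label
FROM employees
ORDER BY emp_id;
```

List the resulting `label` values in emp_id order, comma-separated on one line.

emp_id=2: dept='ops' → outer ELSE → low
emp_id=3: dept='finance' → outer ELSE → low
emp_id=4: dept='hr' → inner[ELSE] → keep
emp_id=5: dept='ops' → outer ELSE → low
emp_id=6: dept='hr' → inner[level >= 4] → pass
emp_id=7: dept='eng' → outer ELSE → low
emp_id=8: dept='sales' → outer ELSE → low
emp_id=9: dept='finance' → outer ELSE → low
emp_id=10: dept='ops' → outer ELSE → low
emp_id=11: dept='hr' → inner[level >= 4] → pass
emp_id=12: dept='eng' → outer ELSE → low

low, low, keep, low, pass, low, low, low, low, pass, low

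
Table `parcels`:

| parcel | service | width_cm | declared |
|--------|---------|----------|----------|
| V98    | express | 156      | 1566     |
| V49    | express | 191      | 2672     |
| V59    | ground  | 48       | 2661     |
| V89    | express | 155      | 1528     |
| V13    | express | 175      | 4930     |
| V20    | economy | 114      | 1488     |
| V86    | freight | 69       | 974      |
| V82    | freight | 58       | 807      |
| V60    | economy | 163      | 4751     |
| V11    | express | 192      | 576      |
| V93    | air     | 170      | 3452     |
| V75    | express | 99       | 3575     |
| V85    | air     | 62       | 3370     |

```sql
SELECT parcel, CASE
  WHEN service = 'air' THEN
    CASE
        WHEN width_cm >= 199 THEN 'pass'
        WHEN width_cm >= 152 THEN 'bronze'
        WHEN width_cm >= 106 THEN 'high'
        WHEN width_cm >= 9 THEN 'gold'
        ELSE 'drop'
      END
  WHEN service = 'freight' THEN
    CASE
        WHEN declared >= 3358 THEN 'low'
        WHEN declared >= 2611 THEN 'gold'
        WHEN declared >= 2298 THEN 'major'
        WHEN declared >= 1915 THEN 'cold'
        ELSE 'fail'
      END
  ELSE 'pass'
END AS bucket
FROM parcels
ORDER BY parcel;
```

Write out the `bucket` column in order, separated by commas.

parcel=V11: service='express' → outer ELSE → pass
parcel=V13: service='express' → outer ELSE → pass
parcel=V20: service='economy' → outer ELSE → pass
parcel=V49: service='express' → outer ELSE → pass
parcel=V59: service='ground' → outer ELSE → pass
parcel=V60: service='economy' → outer ELSE → pass
parcel=V75: service='express' → outer ELSE → pass
parcel=V82: service='freight' → inner[ELSE] → fail
parcel=V85: service='air' → inner[width_cm >= 9] → gold
parcel=V86: service='freight' → inner[ELSE] → fail
parcel=V89: service='express' → outer ELSE → pass
parcel=V93: service='air' → inner[width_cm >= 152] → bronze
parcel=V98: service='express' → outer ELSE → pass

pass, pass, pass, pass, pass, pass, pass, fail, gold, fail, pass, bronze, pass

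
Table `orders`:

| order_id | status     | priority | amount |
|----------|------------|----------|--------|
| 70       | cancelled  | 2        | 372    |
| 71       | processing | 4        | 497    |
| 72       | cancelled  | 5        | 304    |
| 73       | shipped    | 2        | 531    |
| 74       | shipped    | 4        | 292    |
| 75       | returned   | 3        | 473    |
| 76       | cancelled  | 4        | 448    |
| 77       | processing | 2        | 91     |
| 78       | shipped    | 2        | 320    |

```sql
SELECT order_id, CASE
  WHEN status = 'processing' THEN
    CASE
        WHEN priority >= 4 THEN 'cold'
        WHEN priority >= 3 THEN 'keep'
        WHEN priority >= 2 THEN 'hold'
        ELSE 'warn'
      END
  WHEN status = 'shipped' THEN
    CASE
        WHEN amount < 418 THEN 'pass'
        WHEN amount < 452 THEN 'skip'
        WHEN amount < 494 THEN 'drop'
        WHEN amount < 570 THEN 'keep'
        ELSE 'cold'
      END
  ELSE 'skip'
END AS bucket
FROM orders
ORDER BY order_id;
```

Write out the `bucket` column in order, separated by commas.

skip, cold, skip, keep, pass, skip, skip, hold, pass

order_id=70: status='cancelled' → outer ELSE → skip
order_id=71: status='processing' → inner[priority >= 4] → cold
order_id=72: status='cancelled' → outer ELSE → skip
order_id=73: status='shipped' → inner[amount < 570] → keep
order_id=74: status='shipped' → inner[amount < 418] → pass
order_id=75: status='returned' → outer ELSE → skip
order_id=76: status='cancelled' → outer ELSE → skip
order_id=77: status='processing' → inner[priority >= 2] → hold
order_id=78: status='shipped' → inner[amount < 418] → pass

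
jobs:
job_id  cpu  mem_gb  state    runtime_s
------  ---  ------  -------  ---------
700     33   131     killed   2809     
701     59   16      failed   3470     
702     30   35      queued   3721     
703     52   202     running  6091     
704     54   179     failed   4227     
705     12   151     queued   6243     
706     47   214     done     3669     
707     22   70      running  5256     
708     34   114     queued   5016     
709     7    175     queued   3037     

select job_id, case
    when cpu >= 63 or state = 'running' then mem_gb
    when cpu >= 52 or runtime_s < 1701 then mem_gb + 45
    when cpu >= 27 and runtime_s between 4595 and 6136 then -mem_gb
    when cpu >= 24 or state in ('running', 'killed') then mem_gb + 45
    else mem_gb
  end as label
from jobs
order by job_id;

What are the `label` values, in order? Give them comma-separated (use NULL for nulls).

job_id=700: cpu >= 24 or state in ('running', 'killed') → 176
job_id=701: cpu >= 52 or runtime_s < 1701 → 61
job_id=702: cpu >= 24 or state in ('running', 'killed') → 80
job_id=703: cpu >= 63 or state = 'running' → 202
job_id=704: cpu >= 52 or runtime_s < 1701 → 224
job_id=705: ELSE → 151
job_id=706: cpu >= 24 or state in ('running', 'killed') → 259
job_id=707: cpu >= 63 or state = 'running' → 70
job_id=708: cpu >= 27 and runtime_s between 4595 and 6136 → -114
job_id=709: ELSE → 175

176, 61, 80, 202, 224, 151, 259, 70, -114, 175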